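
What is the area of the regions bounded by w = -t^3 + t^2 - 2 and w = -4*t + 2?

71/6

Set the curves equal: -t^3 + t^2 - 2 = -4*t + 2, so -t^3 + t^2 + 4*t - 4 = 0, which factors as -(t - 2)*(t - 1)*(t + 2) = 0. The curves meet at t = -2, 1, 2.
On [-2, 1], w = -4*t + 2 is on top; that piece has area ∫[-2,1] (-(-t^3 + t^2 + 4*t - 4)) dt = 45/4.
On [1, 2], w = -t^3 + t^2 - 2 is on top; that piece has area ∫[1,2] (-t^3 + t^2 + 4*t - 4) dt = 7/12.
Total enclosed area = 45/4 + 7/12 = 71/6.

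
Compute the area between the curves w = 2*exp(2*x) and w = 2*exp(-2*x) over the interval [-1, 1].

-4 + 2*exp(-2) + 2*exp(2)

The difference (2*exp(2*x)) - (2*exp(-2*x)) = 2*exp(2*x) - 2*exp(-2*x) changes sign at x = 0 inside [-1, 1], so split the integral there.
∫[-1,0] (2*exp(2*x) - 2*exp(-2*x)) dx = -exp(2) - exp(-2) + 2; the area of that piece is -2 + exp(-2) + exp(2).
∫[0,1] (2*exp(2*x) - 2*exp(-2*x)) dx = -2 + exp(-2) + exp(2).
Total area = (-2 + exp(-2) + exp(2)) + (-2 + exp(-2) + exp(2)) = -4 + 2*exp(-2) + 2*exp(2).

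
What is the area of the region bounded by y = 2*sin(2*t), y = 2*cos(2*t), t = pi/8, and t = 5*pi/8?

On [pi/8, 5*pi/8], (2*sin(2*t)) - (2*cos(2*t)) = 2*sin(2*t) - 2*cos(2*t) is ≥ 0 throughout, so the area is a single integral of |2*sin(2*t) - 2*cos(2*t)|.
∫[pi/8,5*pi/8] (2*sin(2*t) - 2*cos(2*t)) dt = 2*sqrt(2).

2*sqrt(2)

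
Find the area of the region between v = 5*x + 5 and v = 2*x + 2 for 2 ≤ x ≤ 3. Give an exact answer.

On [2, 3], (5*x + 5) - (2*x + 2) = 3*x + 3 is ≥ 0 throughout, so the area is a single integral of |3*x + 3|.
∫[2,3] (3*x + 3) dx = 21/2.

21/2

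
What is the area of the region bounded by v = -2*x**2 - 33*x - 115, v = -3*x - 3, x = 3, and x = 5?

1588/3

On [3, 5], (-2*x**2 - 33*x - 115) - (-3*x - 3) = -2*x**2 - 30*x - 112 is ≤ 0 throughout, so the area is a single integral of |-2*x**2 - 30*x - 112|.
∫[3,5] (-2*x**2 - 30*x - 112) dx = -1588/3; the area of that piece is 1588/3.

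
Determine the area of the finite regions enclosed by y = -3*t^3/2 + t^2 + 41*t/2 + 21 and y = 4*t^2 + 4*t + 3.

937/8

Set the curves equal: -3*t^3/2 + t^2 + 41*t/2 + 21 = 4*t^2 + 4*t + 3, so -3*t^3/2 - 3*t^2 + 33*t/2 + 18 = 0, which factors as -3*(t - 3)*(t + 1)*(t + 4)/2 = 0. The curves meet at t = -4, -1, 3.
On [-4, -1], y = 4*t^2 + 4*t + 3 is on top; that piece has area ∫[-4,-1] (-(-3*t^3/2 - 3*t^2 + 33*t/2 + 18)) dt = 297/8.
On [-1, 3], y = -3*t^3/2 + t^2 + 41*t/2 + 21 is on top; that piece has area ∫[-1,3] (-3*t^3/2 - 3*t^2 + 33*t/2 + 18) dt = 80.
Total enclosed area = 297/8 + 80 = 937/8.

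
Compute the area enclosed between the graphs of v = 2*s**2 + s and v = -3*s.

8/3

Set the curves equal: 2*s**2 + s = -3*s, so 2*s**2 + 4*s = 0, which factors as 2*s*(s + 2) = 0. The curves meet at s = -2, 0.
On [-2, 0], v = -3*s is on top; that piece has area ∫[-2,0] (-(2*s**2 + 4*s)) ds = 8/3.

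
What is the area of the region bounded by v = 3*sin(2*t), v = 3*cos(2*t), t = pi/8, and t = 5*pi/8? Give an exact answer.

3*sqrt(2)

On [pi/8, 5*pi/8], (3*sin(2*t)) - (3*cos(2*t)) = 3*sin(2*t) - 3*cos(2*t) is ≥ 0 throughout, so the area is a single integral of |3*sin(2*t) - 3*cos(2*t)|.
∫[pi/8,5*pi/8] (3*sin(2*t) - 3*cos(2*t)) dt = 3*sqrt(2).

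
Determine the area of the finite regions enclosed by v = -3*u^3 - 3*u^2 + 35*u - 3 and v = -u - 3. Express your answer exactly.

937/4

Set the curves equal: -3*u^3 - 3*u^2 + 35*u - 3 = -u - 3, so -3*u^3 - 3*u^2 + 36*u = 0, which factors as -3*u*(u - 3)*(u + 4) = 0. The curves meet at u = -4, 0, 3.
On [-4, 0], v = -u - 3 is on top; that piece has area ∫[-4,0] (-(-3*u^3 - 3*u^2 + 36*u)) du = 160.
On [0, 3], v = -3*u^3 - 3*u^2 + 35*u - 3 is on top; that piece has area ∫[0,3] (-3*u^3 - 3*u^2 + 36*u) du = 297/4.
Total enclosed area = 160 + 297/4 = 937/4.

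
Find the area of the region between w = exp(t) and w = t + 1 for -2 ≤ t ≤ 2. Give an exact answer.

On [-2, 2], (exp(t)) - (t + 1) = -t + exp(t) - 1 is ≥ 0 throughout, so the area is a single integral of |-t + exp(t) - 1|.
∫[-2,2] (-t + exp(t) - 1) dt = -4 - exp(-2) + exp(2).

-4 - exp(-2) + exp(2)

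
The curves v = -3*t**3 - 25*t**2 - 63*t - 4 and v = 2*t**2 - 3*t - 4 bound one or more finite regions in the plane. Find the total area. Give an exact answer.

Set the curves equal: -3*t**3 - 25*t**2 - 63*t - 4 = 2*t**2 - 3*t - 4, so -3*t**3 - 27*t**2 - 60*t = 0, which factors as -3*t*(t + 4)*(t + 5) = 0. The curves meet at t = -5, -4, 0.
On [-5, -4], v = 2*t**2 - 3*t - 4 is on top; that piece has area ∫[-5,-4] (-(-3*t**3 - 27*t**2 - 60*t)) dt = 9/4.
On [-4, 0], v = -3*t**3 - 25*t**2 - 63*t - 4 is on top; that piece has area ∫[-4,0] (-3*t**3 - 27*t**2 - 60*t) dt = 96.
Total enclosed area = 9/4 + 96 = 393/4.

393/4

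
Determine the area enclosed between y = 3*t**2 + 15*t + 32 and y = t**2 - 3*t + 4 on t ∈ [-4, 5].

1465/3

The difference (3*t**2 + 15*t + 32) - (t**2 - 3*t + 4) = 2*t**2 + 18*t + 28 changes sign at t = -2 inside [-4, 5], so split the integral there.
∫[-4,-2] (2*t**2 + 18*t + 28) dt = -44/3; the area of that piece is 44/3.
∫[-2,5] (2*t**2 + 18*t + 28) dt = 1421/3.
Total area = 44/3 + 1421/3 = 1465/3.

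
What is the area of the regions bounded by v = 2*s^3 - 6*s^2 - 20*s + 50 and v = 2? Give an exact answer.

407/2

Set the curves equal: 2*s^3 - 6*s^2 - 20*s + 50 = 2, so 2*s^3 - 6*s^2 - 20*s + 48 = 0, which factors as 2*(s - 4)*(s - 2)*(s + 3) = 0. The curves meet at s = -3, 2, 4.
On [-3, 2], v = 2*s^3 - 6*s^2 - 20*s + 50 is on top; that piece has area ∫[-3,2] (2*s^3 - 6*s^2 - 20*s + 48) ds = 375/2.
On [2, 4], v = 2 is on top; that piece has area ∫[2,4] (-(2*s^3 - 6*s^2 - 20*s + 48)) ds = 16.
Total enclosed area = 375/2 + 16 = 407/2.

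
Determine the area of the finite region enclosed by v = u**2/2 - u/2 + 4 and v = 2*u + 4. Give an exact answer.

Set the curves equal: u**2/2 - u/2 + 4 = 2*u + 4, so u**2/2 - 5*u/2 = 0, which factors as u*(u - 5)/2 = 0. The curves meet at u = 0, 5.
On [0, 5], v = 2*u + 4 is on top; that piece has area ∫[0,5] (-(u**2/2 - 5*u/2)) du = 125/12.

125/12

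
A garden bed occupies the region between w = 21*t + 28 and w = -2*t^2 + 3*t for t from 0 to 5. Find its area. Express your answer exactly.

1345/3

On [0, 5], (21*t + 28) - (-2*t^2 + 3*t) = 2*t^2 + 18*t + 28 is ≥ 0 throughout, so the area is a single integral of |2*t^2 + 18*t + 28|.
∫[0,5] (2*t^2 + 18*t + 28) dt = 1345/3.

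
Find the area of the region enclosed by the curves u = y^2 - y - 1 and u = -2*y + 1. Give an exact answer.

9/2

Both boundary curves give u as a function of y, so integrate with respect to y. Setting them equal: y^2 + y - 2 = 0, i.e. (y - 1)*(y + 2) = 0, so they meet at y = -2, 1.
For y in [-2, 1], u = y^2 - y - 1 is on the left; area = ∫[-2,1] (-(y^2 + y - 2)) dy = 9/2.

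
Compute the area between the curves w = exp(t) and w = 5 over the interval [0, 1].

On [0, 1], (exp(t)) - (5) = exp(t) - 5 is ≤ 0 throughout, so the area is a single integral of |exp(t) - 5|.
∫[0,1] (exp(t) - 5) dt = -6 + exp(1); the area of that piece is 6 - exp(1).

6 - exp(1)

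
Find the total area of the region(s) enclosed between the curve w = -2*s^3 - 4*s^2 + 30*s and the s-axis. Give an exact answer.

863/3

The curve meets the s-axis where -2*s^3 - 4*s^2 + 30*s = 0, i.e. -2*s*(s - 3)*(s + 5) = 0, at s = -5, 0, 3.
On [-5, 0] the curve lies below the axis; ∫[-5,0] (-2*s^3 - 4*s^2 + 30*s) ds = -1375/6, giving area 1375/6.
On [0, 3] the curve lies above the axis; ∫[0,3] (-2*s^3 - 4*s^2 + 30*s) ds = 117/2, giving area 117/2.
Total area = 1375/6 + 117/2 = 863/3.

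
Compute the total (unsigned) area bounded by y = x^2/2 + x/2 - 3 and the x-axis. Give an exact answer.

125/12

The curve meets the x-axis where x^2/2 + x/2 - 3 = 0, i.e. (x - 2)*(x + 3)/2 = 0, at x = -3, 2.
On [-3, 2] the curve lies below the axis; ∫[-3,2] (x^2/2 + x/2 - 3) dx = -125/12, giving area 125/12.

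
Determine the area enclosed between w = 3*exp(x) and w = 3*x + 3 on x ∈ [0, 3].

On [0, 3], (3*exp(x)) - (3*x + 3) = -3*x + 3*exp(x) - 3 is ≥ 0 throughout, so the area is a single integral of |-3*x + 3*exp(x) - 3|.
∫[0,3] (-3*x + 3*exp(x) - 3) dx = -51/2 + 3*exp(3).

-51/2 + 3*exp(3)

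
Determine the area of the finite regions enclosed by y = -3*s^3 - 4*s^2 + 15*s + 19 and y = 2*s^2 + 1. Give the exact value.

Set the curves equal: -3*s^3 - 4*s^2 + 15*s + 19 = 2*s^2 + 1, so -3*s^3 - 6*s^2 + 15*s + 18 = 0, which factors as -3*(s - 2)*(s + 1)*(s + 3) = 0. The curves meet at s = -3, -1, 2.
On [-3, -1], y = 2*s^2 + 1 is on top; that piece has area ∫[-3,-1] (-(-3*s^3 - 6*s^2 + 15*s + 18)) ds = 16.
On [-1, 2], y = -3*s^3 - 4*s^2 + 15*s + 19 is on top; that piece has area ∫[-1,2] (-3*s^3 - 6*s^2 + 15*s + 18) ds = 189/4.
Total enclosed area = 16 + 189/4 = 253/4.

253/4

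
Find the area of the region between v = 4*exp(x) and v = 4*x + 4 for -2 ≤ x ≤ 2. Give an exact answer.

On [-2, 2], (4*exp(x)) - (4*x + 4) = -4*x + 4*exp(x) - 4 is ≥ 0 throughout, so the area is a single integral of |-4*x + 4*exp(x) - 4|.
∫[-2,2] (-4*x + 4*exp(x) - 4) dx = -16 - 4*exp(-2) + 4*exp(2).

-16 - 4*exp(-2) + 4*exp(2)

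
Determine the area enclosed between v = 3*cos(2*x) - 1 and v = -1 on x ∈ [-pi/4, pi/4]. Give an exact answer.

On [-pi/4, pi/4], (3*cos(2*x) - 1) - (-1) = 3*cos(2*x) is ≥ 0 throughout, so the area is a single integral of |3*cos(2*x)|.
∫[-pi/4,pi/4] (3*cos(2*x)) dx = 3.

3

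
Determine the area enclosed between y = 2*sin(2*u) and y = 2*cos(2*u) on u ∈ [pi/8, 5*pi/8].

On [pi/8, 5*pi/8], (2*sin(2*u)) - (2*cos(2*u)) = 2*sin(2*u) - 2*cos(2*u) is ≥ 0 throughout, so the area is a single integral of |2*sin(2*u) - 2*cos(2*u)|.
∫[pi/8,5*pi/8] (2*sin(2*u) - 2*cos(2*u)) du = 2*sqrt(2).

2*sqrt(2)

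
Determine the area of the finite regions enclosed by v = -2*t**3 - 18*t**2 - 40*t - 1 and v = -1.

Set the curves equal: -2*t**3 - 18*t**2 - 40*t - 1 = -1, so -2*t**3 - 18*t**2 - 40*t = 0, which factors as -2*t*(t + 4)*(t + 5) = 0. The curves meet at t = -5, -4, 0.
On [-5, -4], v = -1 is on top; that piece has area ∫[-5,-4] (-(-2*t**3 - 18*t**2 - 40*t)) dt = 3/2.
On [-4, 0], v = -2*t**3 - 18*t**2 - 40*t - 1 is on top; that piece has area ∫[-4,0] (-2*t**3 - 18*t**2 - 40*t) dt = 64.
Total enclosed area = 3/2 + 64 = 131/2.

131/2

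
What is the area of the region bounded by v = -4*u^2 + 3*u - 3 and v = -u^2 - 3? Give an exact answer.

Set the curves equal: -4*u^2 + 3*u - 3 = -u^2 - 3, so -3*u^2 + 3*u = 0, which factors as -3*u*(u - 1) = 0. The curves meet at u = 0, 1.
On [0, 1], v = -4*u^2 + 3*u - 3 is on top; that piece has area ∫[0,1] (-3*u^2 + 3*u) du = 1/2.

1/2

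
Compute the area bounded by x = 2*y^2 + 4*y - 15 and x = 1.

72

Both boundary curves give x as a function of y, so integrate with respect to y. Setting them equal: 2*y^2 + 4*y - 16 = 0, i.e. 2*(y - 2)*(y + 4) = 0, so they meet at y = -4, 2.
For y in [-4, 2], x = 2*y^2 + 4*y - 15 is on the left; area = ∫[-4,2] (-(2*y^2 + 4*y - 16)) dy = 72.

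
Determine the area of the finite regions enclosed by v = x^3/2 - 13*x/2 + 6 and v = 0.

407/8

Set the curves equal: x^3/2 - 13*x/2 + 6 = 0, so x^3/2 - 13*x/2 + 6 = 0, which factors as (x - 3)*(x - 1)*(x + 4)/2 = 0. The curves meet at x = -4, 1, 3.
On [-4, 1], v = x^3/2 - 13*x/2 + 6 is on top; that piece has area ∫[-4,1] (x^3/2 - 13*x/2 + 6) dx = 375/8.
On [1, 3], v = 0 is on top; that piece has area ∫[1,3] (-(x^3/2 - 13*x/2 + 6)) dx = 4.
Total enclosed area = 375/8 + 4 = 407/8.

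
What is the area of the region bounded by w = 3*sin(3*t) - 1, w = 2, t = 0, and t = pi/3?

-2 + pi

On [0, pi/3], (3*sin(3*t) - 1) - (2) = 3*sin(3*t) - 3 is ≤ 0 throughout, so the area is a single integral of |3*sin(3*t) - 3|.
∫[0,pi/3] (3*sin(3*t) - 3) dt = 2 - pi; the area of that piece is -2 + pi.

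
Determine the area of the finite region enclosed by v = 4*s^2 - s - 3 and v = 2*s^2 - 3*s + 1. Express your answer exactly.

9

Set the curves equal: 4*s^2 - s - 3 = 2*s^2 - 3*s + 1, so 2*s^2 + 2*s - 4 = 0, which factors as 2*(s - 1)*(s + 2) = 0. The curves meet at s = -2, 1.
On [-2, 1], v = 2*s^2 - 3*s + 1 is on top; that piece has area ∫[-2,1] (-(2*s^2 + 2*s - 4)) ds = 9.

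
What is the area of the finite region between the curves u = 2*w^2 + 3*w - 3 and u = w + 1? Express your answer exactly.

Both boundary curves give u as a function of w, so integrate with respect to w. Setting them equal: 2*w^2 + 2*w - 4 = 0, i.e. 2*(w - 1)*(w + 2) = 0, so they meet at w = -2, 1.
For w in [-2, 1], u = 2*w^2 + 3*w - 3 is on the left; area = ∫[-2,1] (-(2*w^2 + 2*w - 4)) dw = 9.

9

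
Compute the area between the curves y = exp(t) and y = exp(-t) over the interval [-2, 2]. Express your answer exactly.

The difference (exp(t)) - (exp(-t)) = exp(t) - exp(-t) changes sign at t = 0 inside [-2, 2], so split the integral there.
∫[-2,0] (exp(t) - exp(-t)) dt = -exp(2) - exp(-2) + 2; the area of that piece is -2 + exp(-2) + exp(2).
∫[0,2] (exp(t) - exp(-t)) dt = -2 + exp(-2) + exp(2).
Total area = (-2 + exp(-2) + exp(2)) + (-2 + exp(-2) + exp(2)) = -4 + 2*exp(-2) + 2*exp(2).

-4 + 2*exp(-2) + 2*exp(2)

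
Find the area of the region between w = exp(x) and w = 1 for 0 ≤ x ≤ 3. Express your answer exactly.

-4 + exp(3)

On [0, 3], (exp(x)) - (1) = exp(x) - 1 is ≥ 0 throughout, so the area is a single integral of |exp(x) - 1|.
∫[0,3] (exp(x) - 1) dx = -4 + exp(3).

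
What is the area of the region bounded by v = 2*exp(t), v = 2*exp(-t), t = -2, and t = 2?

-8 + 4*exp(-2) + 4*exp(2)

The difference (2*exp(t)) - (2*exp(-t)) = 2*exp(t) - 2*exp(-t) changes sign at t = 0 inside [-2, 2], so split the integral there.
∫[-2,0] (2*exp(t) - 2*exp(-t)) dt = -2*exp(2) - 2*exp(-2) + 4; the area of that piece is -4 + 2*exp(-2) + 2*exp(2).
∫[0,2] (2*exp(t) - 2*exp(-t)) dt = -4 + 2*exp(-2) + 2*exp(2).
Total area = (-4 + 2*exp(-2) + 2*exp(2)) + (-4 + 2*exp(-2) + 2*exp(2)) = -8 + 4*exp(-2) + 4*exp(2).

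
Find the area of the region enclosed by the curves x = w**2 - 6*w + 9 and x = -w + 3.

1/6

Both boundary curves give x as a function of w, so integrate with respect to w. Setting them equal: w**2 - 5*w + 6 = 0, i.e. (w - 3)*(w - 2) = 0, so they meet at w = 2, 3.
For w in [2, 3], x = w**2 - 6*w + 9 is on the left; area = ∫[2,3] (-(w**2 - 5*w + 6)) dw = 1/6.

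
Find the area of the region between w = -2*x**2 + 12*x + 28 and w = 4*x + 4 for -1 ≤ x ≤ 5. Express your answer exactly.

On [-1, 5], (-2*x**2 + 12*x + 28) - (4*x + 4) = -2*x**2 + 8*x + 24 is ≥ 0 throughout, so the area is a single integral of |-2*x**2 + 8*x + 24|.
∫[-1,5] (-2*x**2 + 8*x + 24) dx = 156.

156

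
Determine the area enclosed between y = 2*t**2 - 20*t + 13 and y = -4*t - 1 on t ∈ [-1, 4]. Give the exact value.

The difference (2*t**2 - 20*t + 13) - (-4*t - 1) = 2*t**2 - 16*t + 14 changes sign at t = 1 inside [-1, 4], so split the integral there.
∫[-1,1] (2*t**2 - 16*t + 14) dt = 88/3.
∫[1,4] (2*t**2 - 16*t + 14) dt = -36; the area of that piece is 36.
Total area = 88/3 + 36 = 196/3.

196/3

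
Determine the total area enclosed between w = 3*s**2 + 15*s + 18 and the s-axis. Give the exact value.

1/2

The curve meets the s-axis where 3*s**2 + 15*s + 18 = 0, i.e. 3*(s + 2)*(s + 3) = 0, at s = -3, -2.
On [-3, -2] the curve lies below the axis; ∫[-3,-2] (3*s**2 + 15*s + 18) ds = -1/2, giving area 1/2.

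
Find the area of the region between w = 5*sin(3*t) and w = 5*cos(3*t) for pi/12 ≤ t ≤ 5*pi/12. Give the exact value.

On [pi/12, 5*pi/12], (5*sin(3*t)) - (5*cos(3*t)) = 5*sin(3*t) - 5*cos(3*t) is ≥ 0 throughout, so the area is a single integral of |5*sin(3*t) - 5*cos(3*t)|.
∫[pi/12,5*pi/12] (5*sin(3*t) - 5*cos(3*t)) dt = 10*sqrt(2)/3.

10*sqrt(2)/3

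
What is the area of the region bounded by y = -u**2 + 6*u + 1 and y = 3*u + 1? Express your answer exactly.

Set the curves equal: -u**2 + 6*u + 1 = 3*u + 1, so -u**2 + 3*u = 0, which factors as -u*(u - 3) = 0. The curves meet at u = 0, 3.
On [0, 3], y = -u**2 + 6*u + 1 is on top; that piece has area ∫[0,3] (-u**2 + 3*u) du = 9/2.

9/2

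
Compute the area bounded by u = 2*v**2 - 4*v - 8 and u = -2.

64/3

Both boundary curves give u as a function of v, so integrate with respect to v. Setting them equal: 2*v**2 - 4*v - 6 = 0, i.e. 2*(v - 3)*(v + 1) = 0, so they meet at v = -1, 3.
For v in [-1, 3], u = 2*v**2 - 4*v - 8 is on the left; area = ∫[-1,3] (-(2*v**2 - 4*v - 6)) dv = 64/3.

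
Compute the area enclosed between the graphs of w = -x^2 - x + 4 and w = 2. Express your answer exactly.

9/2

Set the curves equal: -x^2 - x + 4 = 2, so -x^2 - x + 2 = 0, which factors as -(x - 1)*(x + 2) = 0. The curves meet at x = -2, 1.
On [-2, 1], w = -x^2 - x + 4 is on top; that piece has area ∫[-2,1] (-x^2 - x + 2) dx = 9/2.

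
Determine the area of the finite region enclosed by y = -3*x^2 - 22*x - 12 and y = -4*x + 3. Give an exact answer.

32

Set the curves equal: -3*x^2 - 22*x - 12 = -4*x + 3, so -3*x^2 - 18*x - 15 = 0, which factors as -3*(x + 1)*(x + 5) = 0. The curves meet at x = -5, -1.
On [-5, -1], y = -3*x^2 - 22*x - 12 is on top; that piece has area ∫[-5,-1] (-3*x^2 - 18*x - 15) dx = 32.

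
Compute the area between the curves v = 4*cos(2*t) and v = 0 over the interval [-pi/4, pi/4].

On [-pi/4, pi/4], (4*cos(2*t)) - (0) = 4*cos(2*t) is ≥ 0 throughout, so the area is a single integral of |4*cos(2*t)|.
∫[-pi/4,pi/4] (4*cos(2*t)) dt = 4.

4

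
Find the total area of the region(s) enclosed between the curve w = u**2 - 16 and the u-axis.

The curve meets the u-axis where u**2 - 16 = 0, i.e. (u - 4)*(u + 4) = 0, at u = -4, 4.
On [-4, 4] the curve lies below the axis; ∫[-4,4] (u**2 - 16) du = -256/3, giving area 256/3.

256/3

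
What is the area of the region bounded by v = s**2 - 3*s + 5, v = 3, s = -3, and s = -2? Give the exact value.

On [-3, -2], (s**2 - 3*s + 5) - (3) = s**2 - 3*s + 2 is ≥ 0 throughout, so the area is a single integral of |s**2 - 3*s + 2|.
∫[-3,-2] (s**2 - 3*s + 2) ds = 95/6.

95/6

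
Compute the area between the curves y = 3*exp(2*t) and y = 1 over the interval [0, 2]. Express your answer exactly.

On [0, 2], (3*exp(2*t)) - (1) = 3*exp(2*t) - 1 is ≥ 0 throughout, so the area is a single integral of |3*exp(2*t) - 1|.
∫[0,2] (3*exp(2*t) - 1) dt = -7/2 + 3*exp(4)/2.

-7/2 + 3*exp(4)/2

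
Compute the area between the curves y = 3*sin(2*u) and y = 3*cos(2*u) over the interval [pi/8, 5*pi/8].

On [pi/8, 5*pi/8], (3*sin(2*u)) - (3*cos(2*u)) = 3*sin(2*u) - 3*cos(2*u) is ≥ 0 throughout, so the area is a single integral of |3*sin(2*u) - 3*cos(2*u)|.
∫[pi/8,5*pi/8] (3*sin(2*u) - 3*cos(2*u)) du = 3*sqrt(2).

3*sqrt(2)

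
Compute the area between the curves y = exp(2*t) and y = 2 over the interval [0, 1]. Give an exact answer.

The difference (exp(2*t)) - (2) = exp(2*t) - 2 changes sign at t = log(2)/2 inside [0, 1], so split the integral there.
∫[0,log(2)/2] (exp(2*t) - 2) dt = 1/2 - log(2); the area of that piece is -1/2 + log(2).
∫[log(2)/2,1] (exp(2*t) - 2) dt = -3 + log(2) + exp(2)/2.
Total area = (-1/2 + log(2)) + (-3 + log(2) + exp(2)/2) = -7/2 + 2*log(2) + exp(2)/2.

-7/2 + 2*log(2) + exp(2)/2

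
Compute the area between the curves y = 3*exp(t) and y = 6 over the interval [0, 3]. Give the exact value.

-27 + 12*log(2) + 3*exp(3)

The difference (3*exp(t)) - (6) = 3*exp(t) - 6 changes sign at t = log(2) inside [0, 3], so split the integral there.
∫[0,log(2)] (3*exp(t) - 6) dt = 3 - log(64); the area of that piece is -3 + log(64).
∫[log(2),3] (3*exp(t) - 6) dt = -24 + 6*log(2) + 3*exp(3).
Total area = (-3 + log(64)) + (-24 + 6*log(2) + 3*exp(3)) = -27 + 12*log(2) + 3*exp(3).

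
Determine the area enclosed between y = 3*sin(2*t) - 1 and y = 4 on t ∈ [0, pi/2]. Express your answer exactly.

-3 + 5*pi/2

On [0, pi/2], (3*sin(2*t) - 1) - (4) = 3*sin(2*t) - 5 is ≤ 0 throughout, so the area is a single integral of |3*sin(2*t) - 5|.
∫[0,pi/2] (3*sin(2*t) - 5) dt = 3 - 5*pi/2; the area of that piece is -3 + 5*pi/2.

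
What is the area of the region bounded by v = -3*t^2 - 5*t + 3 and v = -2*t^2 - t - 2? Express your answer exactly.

Set the curves equal: -3*t^2 - 5*t + 3 = -2*t^2 - t - 2, so -t^2 - 4*t + 5 = 0, which factors as -(t - 1)*(t + 5) = 0. The curves meet at t = -5, 1.
On [-5, 1], v = -3*t^2 - 5*t + 3 is on top; that piece has area ∫[-5,1] (-t^2 - 4*t + 5) dt = 36.

36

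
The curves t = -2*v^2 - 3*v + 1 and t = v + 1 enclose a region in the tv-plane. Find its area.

Both boundary curves give t as a function of v, so integrate with respect to v. Setting them equal: -2*v^2 - 4*v = 0, i.e. -2*v*(v + 2) = 0, so they meet at v = -2, 0.
For v in [-2, 0], t = -2*v^2 - 3*v + 1 is on the right; area = ∫[-2,0] (-2*v^2 - 4*v) dv = 8/3.

8/3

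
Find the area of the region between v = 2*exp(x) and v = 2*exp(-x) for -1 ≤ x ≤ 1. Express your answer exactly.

-8 + 4*exp(-1) + 4*exp(1)

The difference (2*exp(x)) - (2*exp(-x)) = 2*exp(x) - 2*exp(-x) changes sign at x = 0 inside [-1, 1], so split the integral there.
∫[-1,0] (2*exp(x) - 2*exp(-x)) dx = -2*exp(1) - 2*exp(-1) + 4; the area of that piece is -4 + 2*exp(-1) + 2*exp(1).
∫[0,1] (2*exp(x) - 2*exp(-x)) dx = -4 + 2*exp(-1) + 2*exp(1).
Total area = (-4 + 2*exp(-1) + 2*exp(1)) + (-4 + 2*exp(-1) + 2*exp(1)) = -8 + 4*exp(-1) + 4*exp(1).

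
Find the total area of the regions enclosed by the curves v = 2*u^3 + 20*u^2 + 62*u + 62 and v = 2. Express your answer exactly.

37/6

Set the curves equal: 2*u^3 + 20*u^2 + 62*u + 62 = 2, so 2*u^3 + 20*u^2 + 62*u + 60 = 0, which factors as 2*(u + 2)*(u + 3)*(u + 5) = 0. The curves meet at u = -5, -3, -2.
On [-5, -3], v = 2*u^3 + 20*u^2 + 62*u + 62 is on top; that piece has area ∫[-5,-3] (2*u^3 + 20*u^2 + 62*u + 60) du = 16/3.
On [-3, -2], v = 2 is on top; that piece has area ∫[-3,-2] (-(2*u^3 + 20*u^2 + 62*u + 60)) du = 5/6.
Total enclosed area = 16/3 + 5/6 = 37/6.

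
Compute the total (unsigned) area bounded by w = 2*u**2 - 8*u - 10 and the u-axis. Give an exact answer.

72

The curve meets the u-axis where 2*u**2 - 8*u - 10 = 0, i.e. 2*(u - 5)*(u + 1) = 0, at u = -1, 5.
On [-1, 5] the curve lies below the axis; ∫[-1,5] (2*u**2 - 8*u - 10) du = -72, giving area 72.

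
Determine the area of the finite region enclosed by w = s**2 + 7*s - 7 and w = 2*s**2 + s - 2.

32/3

Set the curves equal: s**2 + 7*s - 7 = 2*s**2 + s - 2, so -s**2 + 6*s - 5 = 0, which factors as -(s - 5)*(s - 1) = 0. The curves meet at s = 1, 5.
On [1, 5], w = s**2 + 7*s - 7 is on top; that piece has area ∫[1,5] (-s**2 + 6*s - 5) ds = 32/3.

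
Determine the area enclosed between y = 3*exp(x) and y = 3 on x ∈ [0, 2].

On [0, 2], (3*exp(x)) - (3) = 3*exp(x) - 3 is ≥ 0 throughout, so the area is a single integral of |3*exp(x) - 3|.
∫[0,2] (3*exp(x) - 3) dx = -9 + 3*exp(2).

-9 + 3*exp(2)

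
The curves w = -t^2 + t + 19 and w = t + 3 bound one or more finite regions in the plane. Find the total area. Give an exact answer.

Set the curves equal: -t^2 + t + 19 = t + 3, so -t^2 + 16 = 0, which factors as -(t - 4)*(t + 4) = 0. The curves meet at t = -4, 4.
On [-4, 4], w = -t^2 + t + 19 is on top; that piece has area ∫[-4,4] (-t^2 + 16) dt = 256/3.

256/3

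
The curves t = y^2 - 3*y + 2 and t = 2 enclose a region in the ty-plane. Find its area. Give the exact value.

Both boundary curves give t as a function of y, so integrate with respect to y. Setting them equal: y^2 - 3*y = 0, i.e. y*(y - 3) = 0, so they meet at y = 0, 3.
For y in [0, 3], t = y^2 - 3*y + 2 is on the left; area = ∫[0,3] (-(y^2 - 3*y)) dy = 9/2.

9/2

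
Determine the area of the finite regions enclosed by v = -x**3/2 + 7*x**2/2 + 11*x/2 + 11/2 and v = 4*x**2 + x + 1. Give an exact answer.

74/3

Set the curves equal: -x**3/2 + 7*x**2/2 + 11*x/2 + 11/2 = 4*x**2 + x + 1, so -x**3/2 - x**2/2 + 9*x/2 + 9/2 = 0, which factors as -(x - 3)*(x + 1)*(x + 3)/2 = 0. The curves meet at x = -3, -1, 3.
On [-3, -1], v = 4*x**2 + x + 1 is on top; that piece has area ∫[-3,-1] (-(-x**3/2 - x**2/2 + 9*x/2 + 9/2)) dx = 10/3.
On [-1, 3], v = -x**3/2 + 7*x**2/2 + 11*x/2 + 11/2 is on top; that piece has area ∫[-1,3] (-x**3/2 - x**2/2 + 9*x/2 + 9/2) dx = 64/3.
Total enclosed area = 10/3 + 64/3 = 74/3.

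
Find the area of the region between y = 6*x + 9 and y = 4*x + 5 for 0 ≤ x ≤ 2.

On [0, 2], (6*x + 9) - (4*x + 5) = 2*x + 4 is ≥ 0 throughout, so the area is a single integral of |2*x + 4|.
∫[0,2] (2*x + 4) dx = 12.

12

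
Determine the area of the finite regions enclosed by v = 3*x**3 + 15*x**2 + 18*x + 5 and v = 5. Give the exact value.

37/4

Set the curves equal: 3*x**3 + 15*x**2 + 18*x + 5 = 5, so 3*x**3 + 15*x**2 + 18*x = 0, which factors as 3*x*(x + 2)*(x + 3) = 0. The curves meet at x = -3, -2, 0.
On [-3, -2], v = 3*x**3 + 15*x**2 + 18*x + 5 is on top; that piece has area ∫[-3,-2] (3*x**3 + 15*x**2 + 18*x) dx = 5/4.
On [-2, 0], v = 5 is on top; that piece has area ∫[-2,0] (-(3*x**3 + 15*x**2 + 18*x)) dx = 8.
Total enclosed area = 5/4 + 8 = 37/4.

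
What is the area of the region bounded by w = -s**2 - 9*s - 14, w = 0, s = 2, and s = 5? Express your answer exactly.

On [2, 5], (-s**2 - 9*s - 14) - (0) = -s**2 - 9*s - 14 is ≤ 0 throughout, so the area is a single integral of |-s**2 - 9*s - 14|.
∫[2,5] (-s**2 - 9*s - 14) ds = -351/2; the area of that piece is 351/2.

351/2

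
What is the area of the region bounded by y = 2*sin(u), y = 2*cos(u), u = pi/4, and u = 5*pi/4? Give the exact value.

On [pi/4, 5*pi/4], (2*sin(u)) - (2*cos(u)) = 2*sin(u) - 2*cos(u) is ≥ 0 throughout, so the area is a single integral of |2*sin(u) - 2*cos(u)|.
∫[pi/4,5*pi/4] (2*sin(u) - 2*cos(u)) du = 4*sqrt(2).

4*sqrt(2)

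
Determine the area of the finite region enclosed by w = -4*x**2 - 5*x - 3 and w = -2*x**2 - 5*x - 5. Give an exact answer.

8/3

Set the curves equal: -4*x**2 - 5*x - 3 = -2*x**2 - 5*x - 5, so -2*x**2 + 2 = 0, which factors as -2*(x - 1)*(x + 1) = 0. The curves meet at x = -1, 1.
On [-1, 1], w = -4*x**2 - 5*x - 3 is on top; that piece has area ∫[-1,1] (-2*x**2 + 2) dx = 8/3.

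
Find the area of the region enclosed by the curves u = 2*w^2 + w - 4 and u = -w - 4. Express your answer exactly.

Both boundary curves give u as a function of w, so integrate with respect to w. Setting them equal: 2*w^2 + 2*w = 0, i.e. 2*w*(w + 1) = 0, so they meet at w = -1, 0.
For w in [-1, 0], u = 2*w^2 + w - 4 is on the left; area = ∫[-1,0] (-(2*w^2 + 2*w)) dw = 1/3.

1/3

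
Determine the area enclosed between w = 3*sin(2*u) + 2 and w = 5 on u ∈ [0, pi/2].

-3 + 3*pi/2

On [0, pi/2], (3*sin(2*u) + 2) - (5) = 3*sin(2*u) - 3 is ≤ 0 throughout, so the area is a single integral of |3*sin(2*u) - 3|.
∫[0,pi/2] (3*sin(2*u) - 3) du = 3 - 3*pi/2; the area of that piece is -3 + 3*pi/2.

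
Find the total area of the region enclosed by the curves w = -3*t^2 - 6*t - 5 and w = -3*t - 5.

Set the curves equal: -3*t^2 - 6*t - 5 = -3*t - 5, so -3*t^2 - 3*t = 0, which factors as -3*t*(t + 1) = 0. The curves meet at t = -1, 0.
On [-1, 0], w = -3*t^2 - 6*t - 5 is on top; that piece has area ∫[-1,0] (-3*t^2 - 3*t) dt = 1/2.

1/2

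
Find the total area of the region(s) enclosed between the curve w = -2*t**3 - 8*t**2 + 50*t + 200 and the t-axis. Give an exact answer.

4019/3

The curve meets the t-axis where -2*t**3 - 8*t**2 + 50*t + 200 = 0, i.e. -2*(t - 5)*(t + 4)*(t + 5) = 0, at t = -5, -4, 5.
On [-5, -4] the curve lies below the axis; ∫[-5,-4] (-2*t**3 - 8*t**2 + 50*t + 200) dt = -19/6, giving area 19/6.
On [-4, 5] the curve lies above the axis; ∫[-4,5] (-2*t**3 - 8*t**2 + 50*t + 200) dt = 2673/2, giving area 2673/2.
Total area = 19/6 + 2673/2 = 4019/3.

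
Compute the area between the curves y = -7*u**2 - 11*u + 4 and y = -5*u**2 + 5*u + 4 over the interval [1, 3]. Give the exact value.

On [1, 3], (-7*u**2 - 11*u + 4) - (-5*u**2 + 5*u + 4) = -2*u**2 - 16*u is ≤ 0 throughout, so the area is a single integral of |-2*u**2 - 16*u|.
∫[1,3] (-2*u**2 - 16*u) du = -244/3; the area of that piece is 244/3.

244/3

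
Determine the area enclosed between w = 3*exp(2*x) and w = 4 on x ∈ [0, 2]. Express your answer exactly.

The difference (3*exp(2*x)) - (4) = 3*exp(2*x) - 4 changes sign at x = -log(3)/2 + log(2) inside [0, 2], so split the integral there.
∫[0,-log(3)/2 + log(2)] (3*exp(2*x) - 4) dx = log(9/16) + 1/2; the area of that piece is -1/2 + log(16/9).
∫[-log(3)/2 + log(2),2] (3*exp(2*x) - 4) dx = -10 - 2*log(3) + 4*log(2) + 3*exp(4)/2.
Total area = (-1/2 + log(16/9)) + (-10 - 2*log(3) + 4*log(2) + 3*exp(4)/2) = -21/2 - 4*log(3) + 8*log(2) + 3*exp(4)/2.

-21/2 - 4*log(3) + 8*log(2) + 3*exp(4)/2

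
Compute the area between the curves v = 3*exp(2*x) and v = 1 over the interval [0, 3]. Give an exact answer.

-9/2 + 3*exp(6)/2

On [0, 3], (3*exp(2*x)) - (1) = 3*exp(2*x) - 1 is ≥ 0 throughout, so the area is a single integral of |3*exp(2*x) - 1|.
∫[0,3] (3*exp(2*x) - 1) dx = -9/2 + 3*exp(6)/2.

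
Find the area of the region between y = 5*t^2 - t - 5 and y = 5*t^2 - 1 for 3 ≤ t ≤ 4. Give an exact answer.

On [3, 4], (5*t^2 - t - 5) - (5*t^2 - 1) = -t - 4 is ≤ 0 throughout, so the area is a single integral of |-t - 4|.
∫[3,4] (-t - 4) dt = -15/2; the area of that piece is 15/2.

15/2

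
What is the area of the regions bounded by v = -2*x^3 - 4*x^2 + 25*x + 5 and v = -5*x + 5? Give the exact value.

863/3

Set the curves equal: -2*x^3 - 4*x^2 + 25*x + 5 = -5*x + 5, so -2*x^3 - 4*x^2 + 30*x = 0, which factors as -2*x*(x - 3)*(x + 5) = 0. The curves meet at x = -5, 0, 3.
On [-5, 0], v = -5*x + 5 is on top; that piece has area ∫[-5,0] (-(-2*x^3 - 4*x^2 + 30*x)) dx = 1375/6.
On [0, 3], v = -2*x^3 - 4*x^2 + 25*x + 5 is on top; that piece has area ∫[0,3] (-2*x^3 - 4*x^2 + 30*x) dx = 117/2.
Total enclosed area = 1375/6 + 117/2 = 863/3.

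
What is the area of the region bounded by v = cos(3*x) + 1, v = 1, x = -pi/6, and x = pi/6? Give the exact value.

2/3

On [-pi/6, pi/6], (cos(3*x) + 1) - (1) = cos(3*x) is ≥ 0 throughout, so the area is a single integral of |cos(3*x)|.
∫[-pi/6,pi/6] (cos(3*x)) dx = 2/3.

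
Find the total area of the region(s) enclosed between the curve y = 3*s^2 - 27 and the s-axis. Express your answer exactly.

The curve meets the s-axis where 3*s^2 - 27 = 0, i.e. 3*(s - 3)*(s + 3) = 0, at s = -3, 3.
On [-3, 3] the curve lies below the axis; ∫[-3,3] (3*s^2 - 27) ds = -108, giving area 108.

108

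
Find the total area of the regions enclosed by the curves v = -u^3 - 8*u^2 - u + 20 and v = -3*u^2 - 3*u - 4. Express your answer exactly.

Set the curves equal: -u^3 - 8*u^2 - u + 20 = -3*u^2 - 3*u - 4, so -u^3 - 5*u^2 + 2*u + 24 = 0, which factors as -(u - 2)*(u + 3)*(u + 4) = 0. The curves meet at u = -4, -3, 2.
On [-4, -3], v = -3*u^2 - 3*u - 4 is on top; that piece has area ∫[-4,-3] (-(-u^3 - 5*u^2 + 2*u + 24)) du = 11/12.
On [-3, 2], v = -u^3 - 8*u^2 - u + 20 is on top; that piece has area ∫[-3,2] (-u^3 - 5*u^2 + 2*u + 24) du = 875/12.
Total enclosed area = 11/12 + 875/12 = 443/6.

443/6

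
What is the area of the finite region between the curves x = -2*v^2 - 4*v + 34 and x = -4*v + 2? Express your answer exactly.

Both boundary curves give x as a function of v, so integrate with respect to v. Setting them equal: -2*v^2 + 32 = 0, i.e. -2*(v - 4)*(v + 4) = 0, so they meet at v = -4, 4.
For v in [-4, 4], x = -2*v^2 - 4*v + 34 is on the right; area = ∫[-4,4] (-2*v^2 + 32) dv = 512/3.

512/3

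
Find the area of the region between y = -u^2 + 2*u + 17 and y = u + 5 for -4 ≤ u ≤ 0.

The difference (-u^2 + 2*u + 17) - (u + 5) = -u^2 + u + 12 changes sign at u = -3 inside [-4, 0], so split the integral there.
∫[-4,-3] (-u^2 + u + 12) du = -23/6; the area of that piece is 23/6.
∫[-3,0] (-u^2 + u + 12) du = 45/2.
Total area = 23/6 + 45/2 = 79/3.

79/3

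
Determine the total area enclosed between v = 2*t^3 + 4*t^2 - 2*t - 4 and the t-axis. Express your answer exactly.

37/6

The curve meets the t-axis where 2*t^3 + 4*t^2 - 2*t - 4 = 0, i.e. 2*(t - 1)*(t + 1)*(t + 2) = 0, at t = -2, -1, 1.
On [-2, -1] the curve lies above the axis; ∫[-2,-1] (2*t^3 + 4*t^2 - 2*t - 4) dt = 5/6, giving area 5/6.
On [-1, 1] the curve lies below the axis; ∫[-1,1] (2*t^3 + 4*t^2 - 2*t - 4) dt = -16/3, giving area 16/3.
Total area = 5/6 + 16/3 = 37/6.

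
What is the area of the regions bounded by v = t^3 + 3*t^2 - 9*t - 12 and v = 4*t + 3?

Set the curves equal: t^3 + 3*t^2 - 9*t - 12 = 4*t + 3, so t^3 + 3*t^2 - 13*t - 15 = 0, which factors as (t - 3)*(t + 1)*(t + 5) = 0. The curves meet at t = -5, -1, 3.
On [-5, -1], v = t^3 + 3*t^2 - 9*t - 12 is on top; that piece has area ∫[-5,-1] (t^3 + 3*t^2 - 13*t - 15) dt = 64.
On [-1, 3], v = 4*t + 3 is on top; that piece has area ∫[-1,3] (-(t^3 + 3*t^2 - 13*t - 15)) dt = 64.
Total enclosed area = 64 + 64 = 128.

128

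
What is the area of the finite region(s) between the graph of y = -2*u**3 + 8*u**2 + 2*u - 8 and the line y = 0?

253/6

The curve meets the u-axis where -2*u**3 + 8*u**2 + 2*u - 8 = 0, i.e. -2*(u - 4)*(u - 1)*(u + 1) = 0, at u = -1, 1, 4.
On [-1, 1] the curve lies below the axis; ∫[-1,1] (-2*u**3 + 8*u**2 + 2*u - 8) du = -32/3, giving area 32/3.
On [1, 4] the curve lies above the axis; ∫[1,4] (-2*u**3 + 8*u**2 + 2*u - 8) du = 63/2, giving area 63/2.
Total area = 32/3 + 63/2 = 253/6.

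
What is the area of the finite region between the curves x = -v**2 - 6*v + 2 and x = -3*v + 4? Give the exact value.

1/6

Both boundary curves give x as a function of v, so integrate with respect to v. Setting them equal: -v**2 - 3*v - 2 = 0, i.e. -(v + 1)*(v + 2) = 0, so they meet at v = -2, -1.
For v in [-2, -1], x = -v**2 - 6*v + 2 is on the right; area = ∫[-2,-1] (-v**2 - 3*v - 2) dv = 1/6.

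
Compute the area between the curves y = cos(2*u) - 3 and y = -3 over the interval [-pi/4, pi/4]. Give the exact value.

1

On [-pi/4, pi/4], (cos(2*u) - 3) - (-3) = cos(2*u) is ≥ 0 throughout, so the area is a single integral of |cos(2*u)|.
∫[-pi/4,pi/4] (cos(2*u)) du = 1.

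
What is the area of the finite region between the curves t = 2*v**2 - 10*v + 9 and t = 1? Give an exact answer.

Both boundary curves give t as a function of v, so integrate with respect to v. Setting them equal: 2*v**2 - 10*v + 8 = 0, i.e. 2*(v - 4)*(v - 1) = 0, so they meet at v = 1, 4.
For v in [1, 4], t = 2*v**2 - 10*v + 9 is on the left; area = ∫[1,4] (-(2*v**2 - 10*v + 8)) dv = 9.

9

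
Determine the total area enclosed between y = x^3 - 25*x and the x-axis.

The curve meets the x-axis where x^3 - 25*x = 0, i.e. x*(x - 5)*(x + 5) = 0, at x = -5, 0, 5.
On [-5, 0] the curve lies above the axis; ∫[-5,0] (x^3 - 25*x) dx = 625/4, giving area 625/4.
On [0, 5] the curve lies below the axis; ∫[0,5] (x^3 - 25*x) dx = -625/4, giving area 625/4.
Total area = 625/4 + 625/4 = 625/2.

625/2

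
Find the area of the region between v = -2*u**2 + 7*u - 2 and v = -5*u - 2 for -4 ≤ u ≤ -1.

132

On [-4, -1], (-2*u**2 + 7*u - 2) - (-5*u - 2) = -2*u**2 + 12*u is ≤ 0 throughout, so the area is a single integral of |-2*u**2 + 12*u|.
∫[-4,-1] (-2*u**2 + 12*u) du = -132; the area of that piece is 132.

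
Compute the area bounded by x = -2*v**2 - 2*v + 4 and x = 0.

Both boundary curves give x as a function of v, so integrate with respect to v. Setting them equal: -2*v**2 - 2*v + 4 = 0, i.e. -2*(v - 1)*(v + 2) = 0, so they meet at v = -2, 1.
For v in [-2, 1], x = -2*v**2 - 2*v + 4 is on the right; area = ∫[-2,1] (-2*v**2 - 2*v + 4) dv = 9.

9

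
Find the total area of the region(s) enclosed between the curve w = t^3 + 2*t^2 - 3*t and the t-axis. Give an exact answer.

71/6

The curve meets the t-axis where t^3 + 2*t^2 - 3*t = 0, i.e. t*(t - 1)*(t + 3) = 0, at t = -3, 0, 1.
On [-3, 0] the curve lies above the axis; ∫[-3,0] (t^3 + 2*t^2 - 3*t) dt = 45/4, giving area 45/4.
On [0, 1] the curve lies below the axis; ∫[0,1] (t^3 + 2*t^2 - 3*t) dt = -7/12, giving area 7/12.
Total area = 45/4 + 7/12 = 71/6.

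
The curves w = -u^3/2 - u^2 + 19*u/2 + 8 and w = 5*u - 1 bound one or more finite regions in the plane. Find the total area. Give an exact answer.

Set the curves equal: -u^3/2 - u^2 + 19*u/2 + 8 = 5*u - 1, so -u^3/2 - u^2 + 9*u/2 + 9 = 0, which factors as -(u - 3)*(u + 2)*(u + 3)/2 = 0. The curves meet at u = -3, -2, 3.
On [-3, -2], w = 5*u - 1 is on top; that piece has area ∫[-3,-2] (-(-u^3/2 - u^2 + 9*u/2 + 9)) du = 11/24.
On [-2, 3], w = -u^3/2 - u^2 + 19*u/2 + 8 is on top; that piece has area ∫[-2,3] (-u^3/2 - u^2 + 9*u/2 + 9) du = 875/24.
Total enclosed area = 11/24 + 875/24 = 443/12.

443/12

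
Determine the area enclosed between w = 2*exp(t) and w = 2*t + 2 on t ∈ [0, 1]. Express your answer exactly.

On [0, 1], (2*exp(t)) - (2*t + 2) = -2*t + 2*exp(t) - 2 is ≥ 0 throughout, so the area is a single integral of |-2*t + 2*exp(t) - 2|.
∫[0,1] (-2*t + 2*exp(t) - 2) dt = -5 + 2*exp(1).

-5 + 2*exp(1)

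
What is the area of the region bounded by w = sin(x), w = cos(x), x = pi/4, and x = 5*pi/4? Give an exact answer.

On [pi/4, 5*pi/4], (sin(x)) - (cos(x)) = sin(x) - cos(x) is ≥ 0 throughout, so the area is a single integral of |sin(x) - cos(x)|.
∫[pi/4,5*pi/4] (sin(x) - cos(x)) dx = 2*sqrt(2).

2*sqrt(2)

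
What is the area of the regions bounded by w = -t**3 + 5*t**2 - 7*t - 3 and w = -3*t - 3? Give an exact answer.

71/6

Set the curves equal: -t**3 + 5*t**2 - 7*t - 3 = -3*t - 3, so -t**3 + 5*t**2 - 4*t = 0, which factors as -t*(t - 4)*(t - 1) = 0. The curves meet at t = 0, 1, 4.
On [0, 1], w = -3*t - 3 is on top; that piece has area ∫[0,1] (-(-t**3 + 5*t**2 - 4*t)) dt = 7/12.
On [1, 4], w = -t**3 + 5*t**2 - 7*t - 3 is on top; that piece has area ∫[1,4] (-t**3 + 5*t**2 - 4*t) dt = 45/4.
Total enclosed area = 7/12 + 45/4 = 71/6.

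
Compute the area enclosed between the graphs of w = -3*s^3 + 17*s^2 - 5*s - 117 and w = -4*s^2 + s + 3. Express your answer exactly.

1741/4

Set the curves equal: -3*s^3 + 17*s^2 - 5*s - 117 = -4*s^2 + s + 3, so -3*s^3 + 21*s^2 - 6*s - 120 = 0, which factors as -3*(s - 5)*(s - 4)*(s + 2) = 0. The curves meet at s = -2, 4, 5.
On [-2, 4], w = -4*s^2 + s + 3 is on top; that piece has area ∫[-2,4] (-(-3*s^3 + 21*s^2 - 6*s - 120)) ds = 432.
On [4, 5], w = -3*s^3 + 17*s^2 - 5*s - 117 is on top; that piece has area ∫[4,5] (-3*s^3 + 21*s^2 - 6*s - 120) ds = 13/4.
Total enclosed area = 432 + 13/4 = 1741/4.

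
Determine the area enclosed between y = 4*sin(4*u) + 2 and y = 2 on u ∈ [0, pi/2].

The difference (4*sin(4*u) + 2) - (2) = 4*sin(4*u) changes sign at u = pi/4 inside [0, pi/2], so split the integral there.
∫[0,pi/4] (4*sin(4*u)) du = 2.
∫[pi/4,pi/2] (4*sin(4*u)) du = -2; the area of that piece is 2.
Total area = 2 + 2 = 4.

4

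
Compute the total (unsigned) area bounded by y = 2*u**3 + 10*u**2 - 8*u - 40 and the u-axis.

The curve meets the u-axis where 2*u**3 + 10*u**2 - 8*u - 40 = 0, i.e. 2*(u - 2)*(u + 2)*(u + 5) = 0, at u = -5, -2, 2.
On [-5, -2] the curve lies above the axis; ∫[-5,-2] (2*u**3 + 10*u**2 - 8*u - 40) du = 99/2, giving area 99/2.
On [-2, 2] the curve lies below the axis; ∫[-2,2] (2*u**3 + 10*u**2 - 8*u - 40) du = -320/3, giving area 320/3.
Total area = 99/2 + 320/3 = 937/6.

937/6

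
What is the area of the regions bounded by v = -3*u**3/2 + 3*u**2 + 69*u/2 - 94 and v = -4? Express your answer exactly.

5137/8

Set the curves equal: -3*u**3/2 + 3*u**2 + 69*u/2 - 94 = -4, so -3*u**3/2 + 3*u**2 + 69*u/2 - 90 = 0, which factors as -3*(u - 4)*(u - 3)*(u + 5)/2 = 0. The curves meet at u = -5, 3, 4.
On [-5, 3], v = -4 is on top; that piece has area ∫[-5,3] (-(-3*u**3/2 + 3*u**2 + 69*u/2 - 90)) du = 640.
On [3, 4], v = -3*u**3/2 + 3*u**2 + 69*u/2 - 94 is on top; that piece has area ∫[3,4] (-3*u**3/2 + 3*u**2 + 69*u/2 - 90) du = 17/8.
Total enclosed area = 640 + 17/8 = 5137/8.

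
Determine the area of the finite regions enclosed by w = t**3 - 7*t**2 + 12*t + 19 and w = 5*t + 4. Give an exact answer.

148/3

Set the curves equal: t**3 - 7*t**2 + 12*t + 19 = 5*t + 4, so t**3 - 7*t**2 + 7*t + 15 = 0, which factors as (t - 5)*(t - 3)*(t + 1) = 0. The curves meet at t = -1, 3, 5.
On [-1, 3], w = t**3 - 7*t**2 + 12*t + 19 is on top; that piece has area ∫[-1,3] (t**3 - 7*t**2 + 7*t + 15) dt = 128/3.
On [3, 5], w = 5*t + 4 is on top; that piece has area ∫[3,5] (-(t**3 - 7*t**2 + 7*t + 15)) dt = 20/3.
Total enclosed area = 128/3 + 20/3 = 148/3.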